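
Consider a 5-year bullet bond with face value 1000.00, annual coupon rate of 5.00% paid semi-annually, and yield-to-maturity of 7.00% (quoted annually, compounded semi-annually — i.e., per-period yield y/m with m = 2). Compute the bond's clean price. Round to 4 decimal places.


Answer: Price = 916.8339

Derivation:
Coupon per period c = face * coupon_rate / m = 25.000000
Periods per year m = 2; per-period yield y/m = 0.035000
Number of cashflows N = 10
Cashflows (t years, CF_t, discount factor 1/(1+y/m)^(m*t), PV):
  t = 0.5000: CF_t = 25.000000, DF = 0.966184, PV = 24.154589
  t = 1.0000: CF_t = 25.000000, DF = 0.933511, PV = 23.337768
  t = 1.5000: CF_t = 25.000000, DF = 0.901943, PV = 22.548568
  t = 2.0000: CF_t = 25.000000, DF = 0.871442, PV = 21.786056
  t = 2.5000: CF_t = 25.000000, DF = 0.841973, PV = 21.049329
  t = 3.0000: CF_t = 25.000000, DF = 0.813501, PV = 20.337516
  t = 3.5000: CF_t = 25.000000, DF = 0.785991, PV = 19.649774
  t = 4.0000: CF_t = 25.000000, DF = 0.759412, PV = 18.985289
  t = 4.5000: CF_t = 25.000000, DF = 0.733731, PV = 18.343274
  t = 5.0000: CF_t = 1025.000000, DF = 0.708919, PV = 726.641784
Price P = sum_t PV_t = 916.833947


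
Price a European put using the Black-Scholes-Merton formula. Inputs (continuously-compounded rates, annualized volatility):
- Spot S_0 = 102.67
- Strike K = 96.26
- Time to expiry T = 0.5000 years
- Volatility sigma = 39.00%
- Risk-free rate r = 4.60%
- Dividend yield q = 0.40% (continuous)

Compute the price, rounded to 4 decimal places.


d1 = (ln(S/K) + (r - q + 0.5*sigma^2) * T) / (sigma * sqrt(T)) = 0.44780564
d2 = d1 - sigma * sqrt(T) = 0.17203399
exp(-rT) = 0.97726248; exp(-qT) = 0.99800200
P = K * exp(-rT) * N(-d2) - S_0 * exp(-qT) * N(-d1)
N(-d1) = 0.32714674; N(-d2) = 0.43170540
P = 96.2600 * 0.97726248 * 0.43170540 - 102.6700 * 0.99800200 * 0.32714674 = 7.0900

Answer: Price = 7.0900


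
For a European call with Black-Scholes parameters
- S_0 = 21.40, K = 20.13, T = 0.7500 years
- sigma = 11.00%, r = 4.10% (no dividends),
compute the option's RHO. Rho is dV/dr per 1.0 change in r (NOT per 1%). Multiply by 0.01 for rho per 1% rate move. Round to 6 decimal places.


Answer: Rho = 12.012793

Derivation:
d1 = 1.0126427948; d2 = 0.9173800004
phi(d1) = 0.2389117008; exp(-qT) = 1.0000000000; exp(-rT) = 0.9697179723
N(d2) = 0.8205282254
Rho = K*T*exp(-rT)*N(d2) = 20.1300 * 0.7500 * 0.9697179723 * 0.8205282254 = 12.012793


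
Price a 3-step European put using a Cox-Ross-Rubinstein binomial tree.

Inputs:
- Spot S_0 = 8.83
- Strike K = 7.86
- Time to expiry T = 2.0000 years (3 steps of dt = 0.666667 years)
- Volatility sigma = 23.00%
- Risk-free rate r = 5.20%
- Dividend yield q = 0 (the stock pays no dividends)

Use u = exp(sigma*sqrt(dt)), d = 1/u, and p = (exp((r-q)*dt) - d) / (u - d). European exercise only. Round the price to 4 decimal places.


Answer: Price = V(0,0) = 0.4027

Derivation:
dt = T/N = 0.666667
u = exp(sigma*sqrt(dt)) = 1.206585; d = 1/u = 0.828785
p = (exp((r-q)*dt) - d) / (u - d) = 0.546557
Discount per step: exp(-r*dt) = 0.965927
Stock lattice S(k, i) with i counting down-moves:
  k=0: S(0,0) = 8.8300
  k=1: S(1,0) = 10.6541; S(1,1) = 7.3182
  k=2: S(2,0) = 12.8551; S(2,1) = 8.8300; S(2,2) = 6.0652
  k=3: S(3,0) = 15.5108; S(3,1) = 10.6541; S(3,2) = 7.3182; S(3,3) = 5.0267
Terminal payoffs V(N, i) = max(K - S_T, 0):
  V(3,0) = 0.000000; V(3,1) = 0.000000; V(3,2) = 0.541826; V(3,3) = 2.833256
Backward induction: V(k, i) = exp(-r*dt) * [p * V(k+1, i) + (1-p) * V(k+1, i+1)].
  V(2,0) = exp(-r*dt) * [p*0.000000 + (1-p)*0.000000] = 0.000000
  V(2,1) = exp(-r*dt) * [p*0.000000 + (1-p)*0.541826] = 0.237316
  V(2,2) = exp(-r*dt) * [p*0.541826 + (1-p)*2.833256] = 1.526995
  V(1,0) = exp(-r*dt) * [p*0.000000 + (1-p)*0.237316] = 0.103943
  V(1,1) = exp(-r*dt) * [p*0.237316 + (1-p)*1.526995] = 0.794100
  V(0,0) = exp(-r*dt) * [p*0.103943 + (1-p)*0.794100] = 0.402685


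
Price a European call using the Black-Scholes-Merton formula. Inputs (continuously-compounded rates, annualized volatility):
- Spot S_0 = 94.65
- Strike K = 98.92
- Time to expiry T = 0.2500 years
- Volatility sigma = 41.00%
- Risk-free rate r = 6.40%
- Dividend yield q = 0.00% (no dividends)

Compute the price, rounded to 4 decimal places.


d1 = (ln(S/K) + (r - q + 0.5*sigma^2) * T) / (sigma * sqrt(T)) = -0.03469788
d2 = d1 - sigma * sqrt(T) = -0.23969788
exp(-rT) = 0.98412732; exp(-qT) = 1.00000000
C = S_0 * exp(-qT) * N(d1) - K * exp(-rT) * N(d2)
N(d1) = 0.48616033; N(d2) = 0.40528224
C = 94.6500 * 1.00000000 * 0.48616033 - 98.9200 * 0.98412732 * 0.40528224 = 6.5609

Answer: Price = 6.5609


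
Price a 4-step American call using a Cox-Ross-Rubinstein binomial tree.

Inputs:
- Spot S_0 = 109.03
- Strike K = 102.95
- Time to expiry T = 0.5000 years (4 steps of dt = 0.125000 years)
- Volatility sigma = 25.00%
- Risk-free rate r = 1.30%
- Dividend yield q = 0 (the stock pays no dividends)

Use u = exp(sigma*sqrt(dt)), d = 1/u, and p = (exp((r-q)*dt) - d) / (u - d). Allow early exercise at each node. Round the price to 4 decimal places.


dt = T/N = 0.125000
u = exp(sigma*sqrt(dt)) = 1.092412; d = 1/u = 0.915405
p = (exp((r-q)*dt) - d) / (u - d) = 0.487105
Discount per step: exp(-r*dt) = 0.998376
Stock lattice S(k, i) with i counting down-moves:
  k=0: S(0,0) = 109.0300
  k=1: S(1,0) = 119.1057; S(1,1) = 99.8066
  k=2: S(2,0) = 130.1125; S(2,1) = 109.0300; S(2,2) = 91.3635
  k=3: S(3,0) = 142.1365; S(3,1) = 119.1057; S(3,2) = 99.8066; S(3,3) = 83.6347
  k=4: S(4,0) = 155.2717; S(4,1) = 130.1125; S(4,2) = 109.0300; S(4,3) = 91.3635; S(4,4) = 76.5596
Terminal payoffs V(N, i) = max(S_T - K, 0):
  V(4,0) = 52.321697; V(4,1) = 27.162540; V(4,2) = 6.080000; V(4,3) = 0.000000; V(4,4) = 0.000000
Backward induction: V(k, i) = exp(-r*dt) * [p * V(k+1, i) + (1-p) * V(k+1, i+1)]; then take max(V_cont, immediate exercise) for American.
  V(3,0) = exp(-r*dt) * [p*52.321697 + (1-p)*27.162540] = 39.353694; exercise = 39.186536; V(3,0) = max -> 39.353694
  V(3,1) = exp(-r*dt) * [p*27.162540 + (1-p)*6.080000] = 16.322868; exercise = 16.155710; V(3,1) = max -> 16.322868
  V(3,2) = exp(-r*dt) * [p*6.080000 + (1-p)*0.000000] = 2.956791; exercise = 0.000000; V(3,2) = max -> 2.956791
  V(3,3) = exp(-r*dt) * [p*0.000000 + (1-p)*0.000000] = 0.000000; exercise = 0.000000; V(3,3) = max -> 0.000000
  V(2,0) = exp(-r*dt) * [p*39.353694 + (1-p)*16.322868] = 27.496584; exercise = 27.162540; V(2,0) = max -> 27.496584
  V(2,1) = exp(-r*dt) * [p*16.322868 + (1-p)*2.956791] = 9.452104; exercise = 6.080000; V(2,1) = max -> 9.452104
  V(2,2) = exp(-r*dt) * [p*2.956791 + (1-p)*0.000000] = 1.437930; exercise = 0.000000; V(2,2) = max -> 1.437930
  V(1,0) = exp(-r*dt) * [p*27.496584 + (1-p)*9.452104] = 18.212045; exercise = 16.155710; V(1,0) = max -> 18.212045
  V(1,1) = exp(-r*dt) * [p*9.452104 + (1-p)*1.437930] = 5.333002; exercise = 0.000000; V(1,1) = max -> 5.333002
  V(0,0) = exp(-r*dt) * [p*18.212045 + (1-p)*5.333002] = 11.587606; exercise = 6.080000; V(0,0) = max -> 11.587606

Answer: Price = V(0,0) = 11.5876


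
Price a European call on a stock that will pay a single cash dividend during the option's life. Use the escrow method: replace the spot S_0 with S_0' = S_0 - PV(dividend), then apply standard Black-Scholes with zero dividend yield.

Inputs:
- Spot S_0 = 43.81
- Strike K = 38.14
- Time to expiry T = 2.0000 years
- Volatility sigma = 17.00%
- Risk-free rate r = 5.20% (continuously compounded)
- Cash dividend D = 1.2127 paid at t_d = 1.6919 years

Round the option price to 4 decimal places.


PV(D) = D * exp(-r * t_d) = 1.2127 * 0.91578029 = 1.11056676
S_0' = S_0 - PV(D) = 43.8100 - 1.11056676 = 42.69943324
d1 = (ln(S_0'/K) + (r + sigma^2/2)*T) / (sigma*sqrt(T)) = 1.02248492
d2 = d1 - sigma*sqrt(T) = 0.78206861
exp(-rT) = 0.90122530
N(d1) = 0.84672428; N(d2) = 0.78291287
C = S_0' * N(d1) - K * exp(-rT) * N(d2) = 42.69943324 * 0.84672428 - 38.1400 * 0.90122530 * 0.78291287 = 9.2438

Answer: Price = 9.2438


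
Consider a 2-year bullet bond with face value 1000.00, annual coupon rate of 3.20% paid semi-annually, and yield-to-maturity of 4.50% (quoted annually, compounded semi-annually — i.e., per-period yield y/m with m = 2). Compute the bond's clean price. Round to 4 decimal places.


Answer: Price = 975.3992

Derivation:
Coupon per period c = face * coupon_rate / m = 16.000000
Periods per year m = 2; per-period yield y/m = 0.022500
Number of cashflows N = 4
Cashflows (t years, CF_t, discount factor 1/(1+y/m)^(m*t), PV):
  t = 0.5000: CF_t = 16.000000, DF = 0.977995, PV = 15.647922
  t = 1.0000: CF_t = 16.000000, DF = 0.956474, PV = 15.303591
  t = 1.5000: CF_t = 16.000000, DF = 0.935427, PV = 14.966837
  t = 2.0000: CF_t = 1016.000000, DF = 0.914843, PV = 929.480839
Price P = sum_t PV_t = 975.399189


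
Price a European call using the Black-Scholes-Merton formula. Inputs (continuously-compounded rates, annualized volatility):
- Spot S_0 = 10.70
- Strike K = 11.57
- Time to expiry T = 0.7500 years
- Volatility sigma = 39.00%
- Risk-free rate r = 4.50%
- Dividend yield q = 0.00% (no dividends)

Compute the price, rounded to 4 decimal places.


Answer: Price = 1.2371

Derivation:
d1 = (ln(S/K) + (r - q + 0.5*sigma^2) * T) / (sigma * sqrt(T)) = 0.03735219
d2 = d1 - sigma * sqrt(T) = -0.30039771
exp(-rT) = 0.96681318; exp(-qT) = 1.00000000
C = S_0 * exp(-qT) * N(d1) - K * exp(-rT) * N(d2)
N(d1) = 0.51489791; N(d2) = 0.38193690
C = 10.7000 * 1.00000000 * 0.51489791 - 11.5700 * 0.96681318 * 0.38193690 = 1.2371


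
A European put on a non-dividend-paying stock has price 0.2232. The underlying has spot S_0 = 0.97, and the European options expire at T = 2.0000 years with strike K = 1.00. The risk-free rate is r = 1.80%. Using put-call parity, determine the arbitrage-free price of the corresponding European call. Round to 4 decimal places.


Answer: Call price = 0.2286

Derivation:
Put-call parity: C - P = S_0 * exp(-qT) - K * exp(-rT).
S_0 * exp(-qT) = 0.9700 * 1.00000000 = 0.97000000
K * exp(-rT) = 1.0000 * 0.96464029 = 0.96464029
C = P + S*exp(-qT) - K*exp(-rT)
C = 0.2232 + 0.97000000 - 0.96464029 = 0.2286


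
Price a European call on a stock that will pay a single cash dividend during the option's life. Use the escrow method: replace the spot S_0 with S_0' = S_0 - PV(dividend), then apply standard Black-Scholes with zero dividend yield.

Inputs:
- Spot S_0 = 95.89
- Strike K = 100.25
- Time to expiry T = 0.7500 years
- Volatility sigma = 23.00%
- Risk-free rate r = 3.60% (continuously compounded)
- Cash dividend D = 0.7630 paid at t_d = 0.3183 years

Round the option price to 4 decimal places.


Answer: Price = 6.4841

Derivation:
PV(D) = D * exp(-r * t_d) = 0.7630 * 0.98860660 = 0.75430684
S_0' = S_0 - PV(D) = 95.8900 - 0.75430684 = 95.13569316
d1 = (ln(S_0'/K) + (r + sigma^2/2)*T) / (sigma*sqrt(T)) = -0.02773965
d2 = d1 - sigma*sqrt(T) = -0.22692549
exp(-rT) = 0.97336124
N(d1) = 0.48893490; N(d2) = 0.41024084
C = S_0' * N(d1) - K * exp(-rT) * N(d2) = 95.13569316 * 0.48893490 - 100.2500 * 0.97336124 * 0.41024084 = 6.4841


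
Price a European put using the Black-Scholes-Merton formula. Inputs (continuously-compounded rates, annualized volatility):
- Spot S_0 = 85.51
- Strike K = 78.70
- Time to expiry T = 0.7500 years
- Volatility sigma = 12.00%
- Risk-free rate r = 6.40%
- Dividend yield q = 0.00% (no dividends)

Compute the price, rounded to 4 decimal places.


Answer: Price = 0.4115

Derivation:
d1 = (ln(S/K) + (r - q + 0.5*sigma^2) * T) / (sigma * sqrt(T)) = 1.31241505
d2 = d1 - sigma * sqrt(T) = 1.20849200
exp(-rT) = 0.95313379; exp(-qT) = 1.00000000
P = K * exp(-rT) * N(-d2) - S_0 * exp(-qT) * N(-d1)
N(-d1) = 0.09469007; N(-d2) = 0.11342904
P = 78.7000 * 0.95313379 * 0.11342904 - 85.5100 * 1.00000000 * 0.09469007 = 0.4115


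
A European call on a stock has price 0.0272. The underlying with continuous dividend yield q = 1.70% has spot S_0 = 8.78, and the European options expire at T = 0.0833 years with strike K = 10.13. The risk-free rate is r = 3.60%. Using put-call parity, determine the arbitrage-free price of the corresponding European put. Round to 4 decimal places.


Answer: Put price = 1.3593

Derivation:
Put-call parity: C - P = S_0 * exp(-qT) - K * exp(-rT).
S_0 * exp(-qT) = 8.7800 * 0.99858490 = 8.76757544
K * exp(-rT) = 10.1300 * 0.99700569 = 10.09966766
P = C - S*exp(-qT) + K*exp(-rT)
P = 0.0272 - 8.76757544 + 10.09966766 = 1.3593


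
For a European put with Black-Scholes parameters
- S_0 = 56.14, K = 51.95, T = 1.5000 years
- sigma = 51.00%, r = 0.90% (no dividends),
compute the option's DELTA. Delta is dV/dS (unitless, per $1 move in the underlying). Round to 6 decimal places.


d1 = 0.4581055783; d2 = -0.1665143061
phi(d1) = 0.3592025320; exp(-qT) = 1.0000000000; exp(-rT) = 0.9865907163
N(-d1) = 0.3234382957
Delta = -exp(-qT) * N(-d1) = -1.0000000000 * 0.3234382957 = -0.323438

Answer: Delta = -0.323438


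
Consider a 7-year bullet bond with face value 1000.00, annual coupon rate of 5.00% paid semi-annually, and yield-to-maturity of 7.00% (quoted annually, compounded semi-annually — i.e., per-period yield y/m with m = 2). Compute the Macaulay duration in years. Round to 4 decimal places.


Coupon per period c = face * coupon_rate / m = 25.000000
Periods per year m = 2; per-period yield y/m = 0.035000
Number of cashflows N = 14
Cashflows (t years, CF_t, discount factor 1/(1+y/m)^(m*t), PV):
  t = 0.5000: CF_t = 25.000000, DF = 0.966184, PV = 24.154589
  t = 1.0000: CF_t = 25.000000, DF = 0.933511, PV = 23.337768
  t = 1.5000: CF_t = 25.000000, DF = 0.901943, PV = 22.548568
  t = 2.0000: CF_t = 25.000000, DF = 0.871442, PV = 21.786056
  t = 2.5000: CF_t = 25.000000, DF = 0.841973, PV = 21.049329
  t = 3.0000: CF_t = 25.000000, DF = 0.813501, PV = 20.337516
  t = 3.5000: CF_t = 25.000000, DF = 0.785991, PV = 19.649774
  t = 4.0000: CF_t = 25.000000, DF = 0.759412, PV = 18.985289
  t = 4.5000: CF_t = 25.000000, DF = 0.733731, PV = 18.343274
  t = 5.0000: CF_t = 25.000000, DF = 0.708919, PV = 17.722970
  t = 5.5000: CF_t = 25.000000, DF = 0.684946, PV = 17.123643
  t = 6.0000: CF_t = 25.000000, DF = 0.661783, PV = 16.544582
  t = 6.5000: CF_t = 25.000000, DF = 0.639404, PV = 15.985104
  t = 7.0000: CF_t = 1025.000000, DF = 0.617782, PV = 633.226335
Price P = sum_t PV_t = 890.794797
Macaulay numerator sum_t t * PV_t:
  t * PV_t at t = 0.5000: 12.077295
  t * PV_t at t = 1.0000: 23.337768
  t * PV_t at t = 1.5000: 33.822851
  t * PV_t at t = 2.0000: 43.572111
  t * PV_t at t = 2.5000: 52.623323
  t * PV_t at t = 3.0000: 61.012548
  t * PV_t at t = 3.5000: 68.774209
  t * PV_t at t = 4.0000: 75.941156
  t * PV_t at t = 4.5000: 82.544734
  t * PV_t at t = 5.0000: 88.614852
  t * PV_t at t = 5.5000: 94.180036
  t * PV_t at t = 6.0000: 99.267495
  t * PV_t at t = 6.5000: 103.903175
  t * PV_t at t = 7.0000: 4432.584345
Macaulay duration D = (sum_t t * PV_t) / P = 5272.255898 / 890.794797 = 5.918598

Answer: Macaulay duration = 5.9186 years


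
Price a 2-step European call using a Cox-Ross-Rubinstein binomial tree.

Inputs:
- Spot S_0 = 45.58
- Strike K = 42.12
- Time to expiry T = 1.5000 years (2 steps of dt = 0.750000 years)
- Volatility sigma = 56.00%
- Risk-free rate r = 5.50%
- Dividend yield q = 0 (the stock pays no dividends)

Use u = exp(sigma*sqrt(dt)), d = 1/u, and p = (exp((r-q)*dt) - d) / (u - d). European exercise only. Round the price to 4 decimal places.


dt = T/N = 0.750000
u = exp(sigma*sqrt(dt)) = 1.624133; d = 1/u = 0.615713
p = (exp((r-q)*dt) - d) / (u - d) = 0.422839
Discount per step: exp(-r*dt) = 0.959589
Stock lattice S(k, i) with i counting down-moves:
  k=0: S(0,0) = 45.5800
  k=1: S(1,0) = 74.0280; S(1,1) = 28.0642
  k=2: S(2,0) = 120.2313; S(2,1) = 45.5800; S(2,2) = 17.2795
Terminal payoffs V(N, i) = max(S_T - K, 0):
  V(2,0) = 78.111311; V(2,1) = 3.460000; V(2,2) = 0.000000
Backward induction: V(k, i) = exp(-r*dt) * [p * V(k+1, i) + (1-p) * V(k+1, i+1)].
  V(1,0) = exp(-r*dt) * [p*78.111311 + (1-p)*3.460000] = 33.610092
  V(1,1) = exp(-r*dt) * [p*3.460000 + (1-p)*0.000000] = 1.403902
  V(0,0) = exp(-r*dt) * [p*33.610092 + (1-p)*1.403902] = 14.414892

Answer: Price = V(0,0) = 14.4149


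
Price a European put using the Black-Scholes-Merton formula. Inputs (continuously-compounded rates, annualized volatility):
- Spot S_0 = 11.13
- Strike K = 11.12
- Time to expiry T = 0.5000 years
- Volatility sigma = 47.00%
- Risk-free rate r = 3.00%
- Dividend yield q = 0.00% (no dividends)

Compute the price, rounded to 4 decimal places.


d1 = (ln(S/K) + (r - q + 0.5*sigma^2) * T) / (sigma * sqrt(T)) = 0.21400926
d2 = d1 - sigma * sqrt(T) = -0.11833093
exp(-rT) = 0.98511194; exp(-qT) = 1.00000000
P = K * exp(-rT) * N(-d2) - S_0 * exp(-qT) * N(-d1)
N(-d1) = 0.41526992; N(-d2) = 0.54709727
P = 11.1200 * 0.98511194 * 0.54709727 - 11.1300 * 1.00000000 * 0.41526992 = 1.3712

Answer: Price = 1.3712


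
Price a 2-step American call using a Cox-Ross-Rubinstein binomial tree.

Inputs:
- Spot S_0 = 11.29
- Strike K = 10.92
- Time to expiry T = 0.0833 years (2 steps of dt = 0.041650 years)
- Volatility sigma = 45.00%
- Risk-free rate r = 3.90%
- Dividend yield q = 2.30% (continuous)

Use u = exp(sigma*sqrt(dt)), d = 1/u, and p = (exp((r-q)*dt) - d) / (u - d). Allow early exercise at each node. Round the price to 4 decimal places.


dt = T/N = 0.041650
u = exp(sigma*sqrt(dt)) = 1.096187; d = 1/u = 0.912253
p = (exp((r-q)*dt) - d) / (u - d) = 0.480681
Discount per step: exp(-r*dt) = 0.998377
Stock lattice S(k, i) with i counting down-moves:
  k=0: S(0,0) = 11.2900
  k=1: S(1,0) = 12.3759; S(1,1) = 10.2993
  k=2: S(2,0) = 13.5663; S(2,1) = 11.2900; S(2,2) = 9.3956
Terminal payoffs V(N, i) = max(S_T - K, 0):
  V(2,0) = 2.646349; V(2,1) = 0.370000; V(2,2) = 0.000000
Backward induction: V(k, i) = exp(-r*dt) * [p * V(k+1, i) + (1-p) * V(k+1, i+1)]; then take max(V_cont, immediate exercise) for American.
  V(1,0) = exp(-r*dt) * [p*2.646349 + (1-p)*0.370000] = 1.461821; exercise = 1.455947; V(1,0) = max -> 1.461821
  V(1,1) = exp(-r*dt) * [p*0.370000 + (1-p)*0.000000] = 0.177563; exercise = 0.000000; V(1,1) = max -> 0.177563
  V(0,0) = exp(-r*dt) * [p*1.461821 + (1-p)*0.177563] = 0.793592; exercise = 0.370000; V(0,0) = max -> 0.793592

Answer: Price = V(0,0) = 0.7936


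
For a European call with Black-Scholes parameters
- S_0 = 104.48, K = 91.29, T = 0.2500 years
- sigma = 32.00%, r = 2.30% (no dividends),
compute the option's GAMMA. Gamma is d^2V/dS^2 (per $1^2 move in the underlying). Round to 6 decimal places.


d1 = 0.9594025809; d2 = 0.7994025809
phi(d1) = 0.2517886612; exp(-qT) = 1.0000000000; exp(-rT) = 0.9942664996
Gamma = exp(-qT) * phi(d1) / (S * sigma * sqrt(T)) = 1.0000000000 * 0.2517886612 / (104.4800 * 0.3200 * 0.5000000000) = 0.015062

Answer: Gamma = 0.015062


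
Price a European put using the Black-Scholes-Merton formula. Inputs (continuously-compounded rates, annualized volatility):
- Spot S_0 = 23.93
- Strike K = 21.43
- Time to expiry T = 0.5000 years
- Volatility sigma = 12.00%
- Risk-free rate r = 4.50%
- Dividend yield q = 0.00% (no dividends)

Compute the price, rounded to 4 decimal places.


d1 = (ln(S/K) + (r - q + 0.5*sigma^2) * T) / (sigma * sqrt(T)) = 1.60797369
d2 = d1 - sigma * sqrt(T) = 1.52312088
exp(-rT) = 0.97775124; exp(-qT) = 1.00000000
P = K * exp(-rT) * N(-d2) - S_0 * exp(-qT) * N(-d1)
N(-d1) = 0.05392047; N(-d2) = 0.06386423
P = 21.4300 * 0.97775124 * 0.06386423 - 23.9300 * 1.00000000 * 0.05392047 = 0.0478

Answer: Price = 0.0478


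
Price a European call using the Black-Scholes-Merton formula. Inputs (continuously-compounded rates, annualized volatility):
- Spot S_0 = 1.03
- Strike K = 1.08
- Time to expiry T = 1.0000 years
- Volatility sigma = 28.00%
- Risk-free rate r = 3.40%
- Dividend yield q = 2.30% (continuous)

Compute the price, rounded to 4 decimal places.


d1 = (ln(S/K) + (r - q + 0.5*sigma^2) * T) / (sigma * sqrt(T)) = 0.00999200
d2 = d1 - sigma * sqrt(T) = -0.27000800
exp(-rT) = 0.96657150; exp(-qT) = 0.97726248
C = S_0 * exp(-qT) * N(d1) - K * exp(-rT) * N(d2)
N(d1) = 0.50398617; N(d2) = 0.39357705
C = 1.0300 * 0.97726248 * 0.50398617 - 1.0800 * 0.96657150 * 0.39357705 = 0.0964

Answer: Price = 0.0964


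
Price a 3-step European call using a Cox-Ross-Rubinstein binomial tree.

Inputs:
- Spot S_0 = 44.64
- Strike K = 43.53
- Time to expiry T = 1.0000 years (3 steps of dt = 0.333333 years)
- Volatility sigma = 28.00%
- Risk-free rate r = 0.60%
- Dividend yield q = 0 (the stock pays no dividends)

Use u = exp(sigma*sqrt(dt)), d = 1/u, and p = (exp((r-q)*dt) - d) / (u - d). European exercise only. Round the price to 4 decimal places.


dt = T/N = 0.333333
u = exp(sigma*sqrt(dt)) = 1.175458; d = 1/u = 0.850732
p = (exp((r-q)*dt) - d) / (u - d) = 0.465838
Discount per step: exp(-r*dt) = 0.998002
Stock lattice S(k, i) with i counting down-moves:
  k=0: S(0,0) = 44.6400
  k=1: S(1,0) = 52.4725; S(1,1) = 37.9767
  k=2: S(2,0) = 61.6792; S(2,1) = 44.6400; S(2,2) = 32.3080
  k=3: S(3,0) = 72.5013; S(3,1) = 52.4725; S(3,2) = 37.9767; S(3,3) = 27.4854
Terminal payoffs V(N, i) = max(S_T - K, 0):
  V(3,0) = 28.971304; V(3,1) = 8.942456; V(3,2) = 0.000000; V(3,3) = 0.000000
Backward induction: V(k, i) = exp(-r*dt) * [p * V(k+1, i) + (1-p) * V(k+1, i+1)].
  V(2,0) = exp(-r*dt) * [p*28.971304 + (1-p)*8.942456] = 18.236155
  V(2,1) = exp(-r*dt) * [p*8.942456 + (1-p)*0.000000] = 4.157417
  V(2,2) = exp(-r*dt) * [p*0.000000 + (1-p)*0.000000] = 0.000000
  V(1,0) = exp(-r*dt) * [p*18.236155 + (1-p)*4.157417] = 10.694424
  V(1,1) = exp(-r*dt) * [p*4.157417 + (1-p)*0.000000] = 1.932815
  V(0,0) = exp(-r*dt) * [p*10.694424 + (1-p)*1.932815] = 6.002293

Answer: Price = V(0,0) = 6.0023


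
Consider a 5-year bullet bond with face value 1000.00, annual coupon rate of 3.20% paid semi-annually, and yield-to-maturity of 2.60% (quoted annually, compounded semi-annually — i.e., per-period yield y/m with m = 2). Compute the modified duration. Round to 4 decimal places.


Coupon per period c = face * coupon_rate / m = 16.000000
Periods per year m = 2; per-period yield y/m = 0.013000
Number of cashflows N = 10
Cashflows (t years, CF_t, discount factor 1/(1+y/m)^(m*t), PV):
  t = 0.5000: CF_t = 16.000000, DF = 0.987167, PV = 15.794669
  t = 1.0000: CF_t = 16.000000, DF = 0.974498, PV = 15.591974
  t = 1.5000: CF_t = 16.000000, DF = 0.961992, PV = 15.391879
  t = 2.0000: CF_t = 16.000000, DF = 0.949647, PV = 15.194353
  t = 2.5000: CF_t = 16.000000, DF = 0.937460, PV = 14.999361
  t = 3.0000: CF_t = 16.000000, DF = 0.925429, PV = 14.806872
  t = 3.5000: CF_t = 16.000000, DF = 0.913553, PV = 14.616853
  t = 4.0000: CF_t = 16.000000, DF = 0.901829, PV = 14.429272
  t = 4.5000: CF_t = 16.000000, DF = 0.890256, PV = 14.244099
  t = 5.0000: CF_t = 1016.000000, DF = 0.878831, PV = 892.892663
Price P = sum_t PV_t = 1027.961994
First compute Macaulay numerator sum_t t * PV_t:
  t * PV_t at t = 0.5000: 7.897335
  t * PV_t at t = 1.0000: 15.591974
  t * PV_t at t = 1.5000: 23.087819
  t * PV_t at t = 2.0000: 30.388705
  t * PV_t at t = 2.5000: 37.498402
  t * PV_t at t = 3.0000: 44.420615
  t * PV_t at t = 3.5000: 51.158984
  t * PV_t at t = 4.0000: 57.717088
  t * PV_t at t = 4.5000: 64.098444
  t * PV_t at t = 5.0000: 4464.463315
Macaulay duration D = 4796.322681 / 1027.961994 = 4.665856
Modified duration = D / (1 + y/m) = 4.665856 / (1 + 0.013000) = 4.605978

Answer: Modified duration = 4.6060


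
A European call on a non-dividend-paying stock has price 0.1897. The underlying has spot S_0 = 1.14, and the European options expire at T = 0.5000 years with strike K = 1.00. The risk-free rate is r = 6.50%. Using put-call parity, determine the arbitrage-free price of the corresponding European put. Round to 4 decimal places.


Put-call parity: C - P = S_0 * exp(-qT) - K * exp(-rT).
S_0 * exp(-qT) = 1.1400 * 1.00000000 = 1.14000000
K * exp(-rT) = 1.0000 * 0.96802245 = 0.96802245
P = C - S*exp(-qT) + K*exp(-rT)
P = 0.1897 - 1.14000000 + 0.96802245 = 0.0177

Answer: Put price = 0.0177


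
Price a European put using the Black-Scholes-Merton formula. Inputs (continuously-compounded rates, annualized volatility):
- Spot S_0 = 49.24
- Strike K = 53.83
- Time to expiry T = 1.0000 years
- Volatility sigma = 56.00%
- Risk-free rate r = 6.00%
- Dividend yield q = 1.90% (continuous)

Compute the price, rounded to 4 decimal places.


Answer: Price = 12.1470

Derivation:
d1 = (ln(S/K) + (r - q + 0.5*sigma^2) * T) / (sigma * sqrt(T)) = 0.19406316
d2 = d1 - sigma * sqrt(T) = -0.36593684
exp(-rT) = 0.94176453; exp(-qT) = 0.98117936
P = K * exp(-rT) * N(-d2) - S_0 * exp(-qT) * N(-d1)
N(-d1) = 0.42306321; N(-d2) = 0.64279390
P = 53.8300 * 0.94176453 * 0.64279390 - 49.2400 * 0.98117936 * 0.42306321 = 12.1470


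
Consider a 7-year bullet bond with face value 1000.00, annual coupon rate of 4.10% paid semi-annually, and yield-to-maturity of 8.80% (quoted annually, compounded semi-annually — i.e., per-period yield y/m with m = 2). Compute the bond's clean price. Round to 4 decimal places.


Answer: Price = 758.1952

Derivation:
Coupon per period c = face * coupon_rate / m = 20.500000
Periods per year m = 2; per-period yield y/m = 0.044000
Number of cashflows N = 14
Cashflows (t years, CF_t, discount factor 1/(1+y/m)^(m*t), PV):
  t = 0.5000: CF_t = 20.500000, DF = 0.957854, PV = 19.636015
  t = 1.0000: CF_t = 20.500000, DF = 0.917485, PV = 18.808444
  t = 1.5000: CF_t = 20.500000, DF = 0.878817, PV = 18.015751
  t = 2.0000: CF_t = 20.500000, DF = 0.841779, PV = 17.256466
  t = 2.5000: CF_t = 20.500000, DF = 0.806302, PV = 16.529182
  t = 3.0000: CF_t = 20.500000, DF = 0.772320, PV = 15.832550
  t = 3.5000: CF_t = 20.500000, DF = 0.739770, PV = 15.165278
  t = 4.0000: CF_t = 20.500000, DF = 0.708592, PV = 14.526128
  t = 4.5000: CF_t = 20.500000, DF = 0.678728, PV = 13.913916
  t = 5.0000: CF_t = 20.500000, DF = 0.650122, PV = 13.327506
  t = 5.5000: CF_t = 20.500000, DF = 0.622722, PV = 12.765810
  t = 6.0000: CF_t = 20.500000, DF = 0.596477, PV = 12.227787
  t = 6.5000: CF_t = 20.500000, DF = 0.571339, PV = 11.712440
  t = 7.0000: CF_t = 1020.500000, DF = 0.547259, PV = 558.477946
Price P = sum_t PV_t = 758.195219


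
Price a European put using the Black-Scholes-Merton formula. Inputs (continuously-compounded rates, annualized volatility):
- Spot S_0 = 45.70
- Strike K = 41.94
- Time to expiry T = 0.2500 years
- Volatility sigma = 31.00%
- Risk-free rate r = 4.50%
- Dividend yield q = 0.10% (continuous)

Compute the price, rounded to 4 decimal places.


Answer: Price = 1.0909

Derivation:
d1 = (ln(S/K) + (r - q + 0.5*sigma^2) * T) / (sigma * sqrt(T)) = 0.70239208
d2 = d1 - sigma * sqrt(T) = 0.54739208
exp(-rT) = 0.98881304; exp(-qT) = 0.99975003
P = K * exp(-rT) * N(-d2) - S_0 * exp(-qT) * N(-d1)
N(-d1) = 0.24121734; N(-d2) = 0.29205470
P = 41.9400 * 0.98881304 * 0.29205470 - 45.7000 * 0.99975003 * 0.24121734 = 1.0909


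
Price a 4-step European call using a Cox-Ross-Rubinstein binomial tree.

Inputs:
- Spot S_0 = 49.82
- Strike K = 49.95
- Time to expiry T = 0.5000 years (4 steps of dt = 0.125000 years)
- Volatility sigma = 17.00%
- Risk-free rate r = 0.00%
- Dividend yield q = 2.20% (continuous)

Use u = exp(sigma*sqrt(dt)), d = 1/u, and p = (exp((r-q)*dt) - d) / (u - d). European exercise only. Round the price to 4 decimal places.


dt = T/N = 0.125000
u = exp(sigma*sqrt(dt)) = 1.061947; d = 1/u = 0.941667
p = (exp((r-q)*dt) - d) / (u - d) = 0.462147
Discount per step: exp(-r*dt) = 1.000000
Stock lattice S(k, i) with i counting down-moves:
  k=0: S(0,0) = 49.8200
  k=1: S(1,0) = 52.9062; S(1,1) = 46.9138
  k=2: S(2,0) = 56.1836; S(2,1) = 49.8200; S(2,2) = 44.1772
  k=3: S(3,0) = 59.6640; S(3,1) = 52.9062; S(3,2) = 46.9138; S(3,3) = 41.6002
  k=4: S(4,0) = 63.3600; S(4,1) = 56.1836; S(4,2) = 49.8200; S(4,3) = 44.1772; S(4,4) = 39.1735
Terminal payoffs V(N, i) = max(S_T - K, 0):
  V(4,0) = 13.410004; V(4,1) = 6.233587; V(4,2) = 0.000000; V(4,3) = 0.000000; V(4,4) = 0.000000
Backward induction: V(k, i) = exp(-r*dt) * [p * V(k+1, i) + (1-p) * V(k+1, i+1)].
  V(3,0) = exp(-r*dt) * [p*13.410004 + (1-p)*6.233587] = 9.550144
  V(3,1) = exp(-r*dt) * [p*6.233587 + (1-p)*0.000000] = 2.880831
  V(3,2) = exp(-r*dt) * [p*0.000000 + (1-p)*0.000000] = 0.000000
  V(3,3) = exp(-r*dt) * [p*0.000000 + (1-p)*0.000000] = 0.000000
  V(2,0) = exp(-r*dt) * [p*9.550144 + (1-p)*2.880831] = 5.963032
  V(2,1) = exp(-r*dt) * [p*2.880831 + (1-p)*0.000000] = 1.331367
  V(2,2) = exp(-r*dt) * [p*0.000000 + (1-p)*0.000000] = 0.000000
  V(1,0) = exp(-r*dt) * [p*5.963032 + (1-p)*1.331367] = 3.471876
  V(1,1) = exp(-r*dt) * [p*1.331367 + (1-p)*0.000000] = 0.615287
  V(0,0) = exp(-r*dt) * [p*3.471876 + (1-p)*0.615287] = 1.935450

Answer: Price = V(0,0) = 1.9354


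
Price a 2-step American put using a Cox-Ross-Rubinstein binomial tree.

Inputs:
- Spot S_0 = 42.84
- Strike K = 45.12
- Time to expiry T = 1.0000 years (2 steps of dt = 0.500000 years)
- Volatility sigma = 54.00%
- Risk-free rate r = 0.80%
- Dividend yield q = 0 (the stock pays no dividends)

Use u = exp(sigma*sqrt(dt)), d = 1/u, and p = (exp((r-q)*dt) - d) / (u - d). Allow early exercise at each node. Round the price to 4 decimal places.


dt = T/N = 0.500000
u = exp(sigma*sqrt(dt)) = 1.464974; d = 1/u = 0.682606
p = (exp((r-q)*dt) - d) / (u - d) = 0.410807
Discount per step: exp(-r*dt) = 0.996008
Stock lattice S(k, i) with i counting down-moves:
  k=0: S(0,0) = 42.8400
  k=1: S(1,0) = 62.7595; S(1,1) = 29.2428
  k=2: S(2,0) = 91.9410; S(2,1) = 42.8400; S(2,2) = 19.9613
Terminal payoffs V(N, i) = max(K - S_T, 0):
  V(2,0) = 0.000000; V(2,1) = 2.280000; V(2,2) = 25.158670
Backward induction: V(k, i) = exp(-r*dt) * [p * V(k+1, i) + (1-p) * V(k+1, i+1)]; then take max(V_cont, immediate exercise) for American.
  V(1,0) = exp(-r*dt) * [p*0.000000 + (1-p)*2.280000] = 1.337998; exercise = 0.000000; V(1,0) = max -> 1.337998
  V(1,1) = exp(-r*dt) * [p*2.280000 + (1-p)*25.158670] = 15.697046; exercise = 15.877165; V(1,1) = max -> 15.877165
  V(0,0) = exp(-r*dt) * [p*1.337998 + (1-p)*15.877165] = 9.864840; exercise = 2.280000; V(0,0) = max -> 9.864840

Answer: Price = V(0,0) = 9.8648


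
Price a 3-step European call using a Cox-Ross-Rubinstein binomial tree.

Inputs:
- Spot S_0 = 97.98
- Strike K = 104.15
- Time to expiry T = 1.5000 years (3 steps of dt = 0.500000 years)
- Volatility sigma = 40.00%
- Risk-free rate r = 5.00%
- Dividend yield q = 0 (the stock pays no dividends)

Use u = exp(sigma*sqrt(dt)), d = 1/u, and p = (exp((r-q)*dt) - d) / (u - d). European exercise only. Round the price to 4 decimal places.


dt = T/N = 0.500000
u = exp(sigma*sqrt(dt)) = 1.326896; d = 1/u = 0.753638
p = (exp((r-q)*dt) - d) / (u - d) = 0.473917
Discount per step: exp(-r*dt) = 0.975310
Stock lattice S(k, i) with i counting down-moves:
  k=0: S(0,0) = 97.9800
  k=1: S(1,0) = 130.0093; S(1,1) = 73.8415
  k=2: S(2,0) = 172.5089; S(2,1) = 97.9800; S(2,2) = 55.6498
  k=3: S(3,0) = 228.9014; S(3,1) = 130.0093; S(3,2) = 73.8415; S(3,3) = 41.9398
Terminal payoffs V(N, i) = max(S_T - K, 0):
  V(3,0) = 124.751439; V(3,1) = 25.859313; V(3,2) = 0.000000; V(3,3) = 0.000000
Backward induction: V(k, i) = exp(-r*dt) * [p * V(k+1, i) + (1-p) * V(k+1, i+1)].
  V(2,0) = exp(-r*dt) * [p*124.751439 + (1-p)*25.859313] = 70.930368
  V(2,1) = exp(-r*dt) * [p*25.859313 + (1-p)*0.000000] = 11.952588
  V(2,2) = exp(-r*dt) * [p*0.000000 + (1-p)*0.000000] = 0.000000
  V(1,0) = exp(-r*dt) * [p*70.930368 + (1-p)*11.952588] = 38.917952
  V(1,1) = exp(-r*dt) * [p*11.952588 + (1-p)*0.000000] = 5.524678
  V(0,0) = exp(-r*dt) * [p*38.917952 + (1-p)*5.524678] = 20.823179

Answer: Price = V(0,0) = 20.8232


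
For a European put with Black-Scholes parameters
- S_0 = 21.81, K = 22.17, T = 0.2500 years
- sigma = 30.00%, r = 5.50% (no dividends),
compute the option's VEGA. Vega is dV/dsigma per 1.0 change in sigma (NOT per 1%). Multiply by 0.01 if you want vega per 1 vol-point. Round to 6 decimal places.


d1 = 0.0575237106; d2 = -0.0924762894
phi(d1) = 0.3982827806; exp(-qT) = 1.0000000000; exp(-rT) = 0.9863440995
Vega = S * exp(-qT) * phi(d1) * sqrt(T) = 21.8100 * 1.0000000000 * 0.3982827806 * 0.5000000000 = 4.343274

Answer: Vega = 4.343274


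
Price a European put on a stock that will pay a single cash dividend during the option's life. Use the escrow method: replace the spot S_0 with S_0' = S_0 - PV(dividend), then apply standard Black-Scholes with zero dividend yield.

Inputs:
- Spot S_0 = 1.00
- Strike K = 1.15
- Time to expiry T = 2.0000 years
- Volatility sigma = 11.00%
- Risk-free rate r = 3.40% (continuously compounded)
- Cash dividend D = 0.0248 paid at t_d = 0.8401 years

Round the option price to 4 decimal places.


PV(D) = D * exp(-r * t_d) = 0.0248 * 0.97184068 = 0.02410165
S_0' = S_0 - PV(D) = 1.0000 - 0.02410165 = 0.97589835
d1 = (ln(S_0'/K) + (r + sigma^2/2)*T) / (sigma*sqrt(T)) = -0.54035036
d2 = d1 - sigma*sqrt(T) = -0.69591385
exp(-rT) = 0.93426047
N(-d1) = 0.70552228; N(-d2) = 0.75675861
P = K * exp(-rT) * N(-d2) - S_0' * N(-d1) = 1.1500 * 0.93426047 * 0.75675861 - 0.97589835 * 0.70552228 = 0.1245

Answer: Price = 0.1245


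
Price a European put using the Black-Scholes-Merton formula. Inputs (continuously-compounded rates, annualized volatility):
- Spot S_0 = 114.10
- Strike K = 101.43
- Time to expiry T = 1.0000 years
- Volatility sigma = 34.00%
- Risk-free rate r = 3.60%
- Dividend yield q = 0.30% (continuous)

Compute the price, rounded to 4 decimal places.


d1 = (ln(S/K) + (r - q + 0.5*sigma^2) * T) / (sigma * sqrt(T)) = 0.61325397
d2 = d1 - sigma * sqrt(T) = 0.27325397
exp(-rT) = 0.96464029; exp(-qT) = 0.99700450
P = K * exp(-rT) * N(-d2) - S_0 * exp(-qT) * N(-d1)
N(-d1) = 0.26985421; N(-d2) = 0.39232900
P = 101.4300 * 0.96464029 * 0.39232900 - 114.1000 * 0.99700450 * 0.26985421 = 7.6887

Answer: Price = 7.6887


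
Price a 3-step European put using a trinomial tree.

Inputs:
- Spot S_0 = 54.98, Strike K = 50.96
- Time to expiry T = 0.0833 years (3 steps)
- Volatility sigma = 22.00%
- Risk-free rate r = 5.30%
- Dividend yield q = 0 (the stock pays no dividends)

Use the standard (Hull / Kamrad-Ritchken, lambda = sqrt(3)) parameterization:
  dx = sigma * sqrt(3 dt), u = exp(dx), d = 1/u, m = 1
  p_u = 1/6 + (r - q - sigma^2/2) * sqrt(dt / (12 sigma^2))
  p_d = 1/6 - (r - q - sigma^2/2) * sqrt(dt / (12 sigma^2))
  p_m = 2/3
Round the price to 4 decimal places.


dt = T/N = 0.027767; dx = sigma*sqrt(3*dt) = 0.063496
u = exp(dx) = 1.065555; d = 1/u = 0.938478
p_u = 0.172964, p_m = 0.666667, p_d = 0.160370
Discount per step: exp(-r*dt) = 0.998529
Stock lattice S(k, j) with j the centered position index:
  k=0: S(0,+0) = 54.9800
  k=1: S(1,-1) = 51.5975; S(1,+0) = 54.9800; S(1,+1) = 58.5842
  k=2: S(2,-2) = 48.4231; S(2,-1) = 51.5975; S(2,+0) = 54.9800; S(2,+1) = 58.5842; S(2,+2) = 62.4247
  k=3: S(3,-3) = 45.4441; S(3,-2) = 48.4231; S(3,-1) = 51.5975; S(3,+0) = 54.9800; S(3,+1) = 58.5842; S(3,+2) = 62.4247; S(3,+3) = 66.5170
Terminal payoffs V(N, j) = max(K - S_T, 0):
  V(3,-3) = 5.515945; V(3,-2) = 2.536859; V(3,-1) = 0.000000; V(3,+0) = 0.000000; V(3,+1) = 0.000000; V(3,+2) = 0.000000; V(3,+3) = 0.000000
Backward induction: V(k, j) = exp(-r*dt) * [p_u * V(k+1, j+1) + p_m * V(k+1, j) + p_d * V(k+1, j-1)]
  V(2,-2) = exp(-r*dt) * [p_u*0.000000 + p_m*2.536859 + p_d*5.515945] = 2.572041
  V(2,-1) = exp(-r*dt) * [p_u*0.000000 + p_m*0.000000 + p_d*2.536859] = 0.406237
  V(2,+0) = exp(-r*dt) * [p_u*0.000000 + p_m*0.000000 + p_d*0.000000] = 0.000000
  V(2,+1) = exp(-r*dt) * [p_u*0.000000 + p_m*0.000000 + p_d*0.000000] = 0.000000
  V(2,+2) = exp(-r*dt) * [p_u*0.000000 + p_m*0.000000 + p_d*0.000000] = 0.000000
  V(1,-1) = exp(-r*dt) * [p_u*0.000000 + p_m*0.406237 + p_d*2.572041] = 0.682297
  V(1,+0) = exp(-r*dt) * [p_u*0.000000 + p_m*0.000000 + p_d*0.406237] = 0.065052
  V(1,+1) = exp(-r*dt) * [p_u*0.000000 + p_m*0.000000 + p_d*0.000000] = 0.000000
  V(0,+0) = exp(-r*dt) * [p_u*0.000000 + p_m*0.065052 + p_d*0.682297] = 0.152563

Answer: Price = V(0,0) = 0.1526


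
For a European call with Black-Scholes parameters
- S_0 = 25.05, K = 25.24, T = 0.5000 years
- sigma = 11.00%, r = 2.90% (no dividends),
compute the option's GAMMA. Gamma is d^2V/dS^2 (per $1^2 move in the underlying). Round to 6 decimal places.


Answer: Gamma = 0.203076

Derivation:
d1 = 0.1281636165; d2 = 0.0503818706
phi(d1) = 0.3956792030; exp(-qT) = 1.0000000000; exp(-rT) = 0.9856046187
Gamma = exp(-qT) * phi(d1) / (S * sigma * sqrt(T)) = 1.0000000000 * 0.3956792030 / (25.0500 * 0.1100 * 0.7071067812) = 0.203076


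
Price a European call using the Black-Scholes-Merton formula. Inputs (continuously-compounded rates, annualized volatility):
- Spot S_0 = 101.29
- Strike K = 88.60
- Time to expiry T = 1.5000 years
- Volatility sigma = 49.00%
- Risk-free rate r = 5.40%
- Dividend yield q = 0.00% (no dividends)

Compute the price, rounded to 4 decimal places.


d1 = (ln(S/K) + (r - q + 0.5*sigma^2) * T) / (sigma * sqrt(T)) = 0.65808097
d2 = d1 - sigma * sqrt(T) = 0.05795598
exp(-rT) = 0.92219369; exp(-qT) = 1.00000000
C = S_0 * exp(-qT) * N(d1) - K * exp(-rT) * N(d2)
N(d1) = 0.74475695; N(d2) = 0.52310815
C = 101.2900 * 1.00000000 * 0.74475695 - 88.6000 * 0.92219369 * 0.52310815 = 32.6952

Answer: Price = 32.6952


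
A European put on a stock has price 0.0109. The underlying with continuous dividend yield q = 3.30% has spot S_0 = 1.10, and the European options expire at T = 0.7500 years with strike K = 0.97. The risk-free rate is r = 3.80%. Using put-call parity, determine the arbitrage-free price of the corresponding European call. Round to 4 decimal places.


Put-call parity: C - P = S_0 * exp(-qT) - K * exp(-rT).
S_0 * exp(-qT) = 1.1000 * 0.97555377 = 1.07310915
K * exp(-rT) = 0.9700 * 0.97190229 = 0.94274523
C = P + S*exp(-qT) - K*exp(-rT)
C = 0.0109 + 1.07310915 - 0.94274523 = 0.1413

Answer: Call price = 0.1413


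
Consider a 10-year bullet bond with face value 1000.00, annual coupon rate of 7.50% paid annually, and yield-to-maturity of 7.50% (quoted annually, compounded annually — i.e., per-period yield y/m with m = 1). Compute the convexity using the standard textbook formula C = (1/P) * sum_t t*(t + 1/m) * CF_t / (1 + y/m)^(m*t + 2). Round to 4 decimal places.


Coupon per period c = face * coupon_rate / m = 75.000000
Periods per year m = 1; per-period yield y/m = 0.075000
Number of cashflows N = 10
Cashflows (t years, CF_t, discount factor 1/(1+y/m)^(m*t), PV):
  t = 1.0000: CF_t = 75.000000, DF = 0.930233, PV = 69.767442
  t = 2.0000: CF_t = 75.000000, DF = 0.865333, PV = 64.899946
  t = 3.0000: CF_t = 75.000000, DF = 0.804961, PV = 60.372043
  t = 4.0000: CF_t = 75.000000, DF = 0.748801, PV = 56.160040
  t = 5.0000: CF_t = 75.000000, DF = 0.696559, PV = 52.241897
  t = 6.0000: CF_t = 75.000000, DF = 0.647962, PV = 48.597114
  t = 7.0000: CF_t = 75.000000, DF = 0.602755, PV = 45.206618
  t = 8.0000: CF_t = 75.000000, DF = 0.560702, PV = 42.052668
  t = 9.0000: CF_t = 75.000000, DF = 0.521583, PV = 39.118760
  t = 10.0000: CF_t = 1075.000000, DF = 0.485194, PV = 521.583473
Price P = sum_t PV_t = 1000.000000
Convexity numerator sum_t t*(t + 1/m) * CF_t / (1+y/m)^(m*t + 2):
  t = 1.0000: term = 120.744085
  t = 2.0000: term = 336.960238
  t = 3.0000: term = 626.902769
  t = 4.0000: term = 971.942278
  t = 5.0000: term = 1356.198527
  t = 6.0000: term = 1766.212035
  t = 7.0000: term = 2190.650586
  t = 8.0000: term = 2620.047213
  t = 9.0000: term = 3046.566527
  t = 10.0000: term = 49647.750803
Convexity = (1/P) * sum = 62683.975061 / 1000.000000 = 62.683975

Answer: Convexity = 62.6840


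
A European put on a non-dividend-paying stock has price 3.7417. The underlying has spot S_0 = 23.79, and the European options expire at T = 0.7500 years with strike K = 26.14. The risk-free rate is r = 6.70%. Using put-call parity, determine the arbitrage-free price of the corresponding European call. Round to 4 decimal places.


Put-call parity: C - P = S_0 * exp(-qT) - K * exp(-rT).
S_0 * exp(-qT) = 23.7900 * 1.00000000 = 23.79000000
K * exp(-rT) = 26.1400 * 0.95099165 = 24.85892165
C = P + S*exp(-qT) - K*exp(-rT)
C = 3.7417 + 23.79000000 - 24.85892165 = 2.6728

Answer: Call price = 2.6728


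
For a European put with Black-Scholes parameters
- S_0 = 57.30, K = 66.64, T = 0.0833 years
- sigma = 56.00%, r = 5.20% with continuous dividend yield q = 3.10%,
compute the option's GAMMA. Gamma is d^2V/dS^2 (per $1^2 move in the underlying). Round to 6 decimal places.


d1 = -0.8426481679; d2 = -1.0042739084
phi(d1) = 0.2797199092; exp(-qT) = 0.9974210313; exp(-rT) = 0.9956777678
Gamma = exp(-qT) * phi(d1) / (S * sigma * sqrt(T)) = 0.9974210313 * 0.2797199092 / (57.3000 * 0.5600 * 0.2886173938) = 0.030126

Answer: Gamma = 0.030126
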